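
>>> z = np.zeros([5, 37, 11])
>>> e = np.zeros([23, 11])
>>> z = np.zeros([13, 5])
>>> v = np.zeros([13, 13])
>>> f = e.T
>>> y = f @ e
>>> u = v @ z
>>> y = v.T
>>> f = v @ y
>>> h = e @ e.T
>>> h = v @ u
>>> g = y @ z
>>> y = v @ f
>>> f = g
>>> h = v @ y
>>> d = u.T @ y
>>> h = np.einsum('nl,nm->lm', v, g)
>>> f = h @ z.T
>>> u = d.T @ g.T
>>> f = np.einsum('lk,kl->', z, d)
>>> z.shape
(13, 5)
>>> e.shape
(23, 11)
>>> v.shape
(13, 13)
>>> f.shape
()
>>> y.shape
(13, 13)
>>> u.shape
(13, 13)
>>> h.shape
(13, 5)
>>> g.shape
(13, 5)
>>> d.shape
(5, 13)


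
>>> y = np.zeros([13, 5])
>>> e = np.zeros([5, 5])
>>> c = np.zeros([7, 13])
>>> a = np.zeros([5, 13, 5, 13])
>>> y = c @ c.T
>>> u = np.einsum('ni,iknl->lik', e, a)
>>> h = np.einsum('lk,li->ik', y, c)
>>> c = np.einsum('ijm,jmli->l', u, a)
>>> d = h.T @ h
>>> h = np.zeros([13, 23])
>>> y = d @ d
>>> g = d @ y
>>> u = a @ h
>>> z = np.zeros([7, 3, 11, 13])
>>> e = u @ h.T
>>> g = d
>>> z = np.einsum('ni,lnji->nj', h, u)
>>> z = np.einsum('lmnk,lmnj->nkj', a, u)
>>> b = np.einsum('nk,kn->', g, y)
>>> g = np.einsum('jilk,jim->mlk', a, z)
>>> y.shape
(7, 7)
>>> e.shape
(5, 13, 5, 13)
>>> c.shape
(5,)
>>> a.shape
(5, 13, 5, 13)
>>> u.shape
(5, 13, 5, 23)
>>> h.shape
(13, 23)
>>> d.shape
(7, 7)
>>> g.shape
(23, 5, 13)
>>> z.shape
(5, 13, 23)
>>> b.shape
()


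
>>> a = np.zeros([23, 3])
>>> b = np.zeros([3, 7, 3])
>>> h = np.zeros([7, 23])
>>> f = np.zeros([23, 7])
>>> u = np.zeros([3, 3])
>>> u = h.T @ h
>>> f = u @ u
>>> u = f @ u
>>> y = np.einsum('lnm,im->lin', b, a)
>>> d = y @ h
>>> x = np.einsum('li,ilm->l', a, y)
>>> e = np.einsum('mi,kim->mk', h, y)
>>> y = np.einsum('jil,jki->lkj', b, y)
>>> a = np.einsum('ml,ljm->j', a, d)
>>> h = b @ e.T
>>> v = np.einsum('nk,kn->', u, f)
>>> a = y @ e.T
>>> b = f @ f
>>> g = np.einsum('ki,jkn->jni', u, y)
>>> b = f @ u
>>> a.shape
(3, 23, 7)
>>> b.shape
(23, 23)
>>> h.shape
(3, 7, 7)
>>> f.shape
(23, 23)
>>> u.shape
(23, 23)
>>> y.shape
(3, 23, 3)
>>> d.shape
(3, 23, 23)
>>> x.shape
(23,)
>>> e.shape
(7, 3)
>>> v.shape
()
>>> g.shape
(3, 3, 23)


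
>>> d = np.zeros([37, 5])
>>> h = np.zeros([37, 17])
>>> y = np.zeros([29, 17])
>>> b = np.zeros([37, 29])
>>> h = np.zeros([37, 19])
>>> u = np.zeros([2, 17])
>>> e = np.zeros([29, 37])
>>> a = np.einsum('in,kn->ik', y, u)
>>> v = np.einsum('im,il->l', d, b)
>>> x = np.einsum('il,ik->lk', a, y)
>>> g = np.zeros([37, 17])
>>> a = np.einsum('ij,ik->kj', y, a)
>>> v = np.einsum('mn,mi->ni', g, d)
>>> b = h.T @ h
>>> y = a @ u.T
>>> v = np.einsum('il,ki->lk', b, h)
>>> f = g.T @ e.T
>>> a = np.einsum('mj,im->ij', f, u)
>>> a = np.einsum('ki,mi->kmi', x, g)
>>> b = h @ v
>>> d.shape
(37, 5)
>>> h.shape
(37, 19)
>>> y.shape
(2, 2)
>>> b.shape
(37, 37)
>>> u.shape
(2, 17)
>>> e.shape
(29, 37)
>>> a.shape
(2, 37, 17)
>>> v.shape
(19, 37)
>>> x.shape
(2, 17)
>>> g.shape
(37, 17)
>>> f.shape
(17, 29)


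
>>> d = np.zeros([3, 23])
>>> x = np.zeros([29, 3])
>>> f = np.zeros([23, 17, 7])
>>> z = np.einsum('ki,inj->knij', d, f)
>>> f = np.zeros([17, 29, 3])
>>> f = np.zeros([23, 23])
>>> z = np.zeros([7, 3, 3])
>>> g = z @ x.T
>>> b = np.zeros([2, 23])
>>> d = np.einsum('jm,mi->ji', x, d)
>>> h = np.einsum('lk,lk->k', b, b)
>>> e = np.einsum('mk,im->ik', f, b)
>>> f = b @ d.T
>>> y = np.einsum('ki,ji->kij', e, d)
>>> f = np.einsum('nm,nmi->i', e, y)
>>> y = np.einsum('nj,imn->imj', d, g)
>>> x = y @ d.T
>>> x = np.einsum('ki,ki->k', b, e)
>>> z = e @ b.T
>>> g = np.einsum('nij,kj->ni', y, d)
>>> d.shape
(29, 23)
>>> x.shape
(2,)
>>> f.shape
(29,)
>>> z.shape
(2, 2)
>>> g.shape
(7, 3)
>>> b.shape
(2, 23)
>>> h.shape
(23,)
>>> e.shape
(2, 23)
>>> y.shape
(7, 3, 23)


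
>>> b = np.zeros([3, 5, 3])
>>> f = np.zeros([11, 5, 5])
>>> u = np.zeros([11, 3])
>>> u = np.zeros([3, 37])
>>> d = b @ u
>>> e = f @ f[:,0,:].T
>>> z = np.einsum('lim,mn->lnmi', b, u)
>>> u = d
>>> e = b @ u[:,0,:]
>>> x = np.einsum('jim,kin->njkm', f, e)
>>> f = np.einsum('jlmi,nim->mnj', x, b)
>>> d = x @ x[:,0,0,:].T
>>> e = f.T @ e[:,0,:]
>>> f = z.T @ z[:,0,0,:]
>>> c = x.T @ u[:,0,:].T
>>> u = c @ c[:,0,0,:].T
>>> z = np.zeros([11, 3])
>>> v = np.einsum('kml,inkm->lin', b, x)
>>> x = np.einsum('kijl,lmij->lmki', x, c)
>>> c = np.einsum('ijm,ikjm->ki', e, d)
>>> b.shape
(3, 5, 3)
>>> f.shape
(5, 3, 37, 5)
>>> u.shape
(5, 3, 11, 5)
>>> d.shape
(37, 11, 3, 37)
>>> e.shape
(37, 3, 37)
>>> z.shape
(11, 3)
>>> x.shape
(5, 3, 37, 11)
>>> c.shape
(11, 37)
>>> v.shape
(3, 37, 11)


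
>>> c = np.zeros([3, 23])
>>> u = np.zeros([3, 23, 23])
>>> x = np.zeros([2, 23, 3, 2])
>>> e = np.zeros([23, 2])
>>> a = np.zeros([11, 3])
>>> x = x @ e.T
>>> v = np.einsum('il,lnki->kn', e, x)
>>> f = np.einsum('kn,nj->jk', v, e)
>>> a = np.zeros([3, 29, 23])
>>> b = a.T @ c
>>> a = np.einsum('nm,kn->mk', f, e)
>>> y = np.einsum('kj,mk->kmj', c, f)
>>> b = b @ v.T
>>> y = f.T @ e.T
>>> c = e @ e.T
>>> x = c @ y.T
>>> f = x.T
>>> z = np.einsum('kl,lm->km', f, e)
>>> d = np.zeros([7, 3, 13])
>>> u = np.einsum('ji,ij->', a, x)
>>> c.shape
(23, 23)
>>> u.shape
()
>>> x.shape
(23, 3)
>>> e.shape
(23, 2)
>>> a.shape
(3, 23)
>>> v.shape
(3, 23)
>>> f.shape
(3, 23)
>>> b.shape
(23, 29, 3)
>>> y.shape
(3, 23)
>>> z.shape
(3, 2)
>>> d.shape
(7, 3, 13)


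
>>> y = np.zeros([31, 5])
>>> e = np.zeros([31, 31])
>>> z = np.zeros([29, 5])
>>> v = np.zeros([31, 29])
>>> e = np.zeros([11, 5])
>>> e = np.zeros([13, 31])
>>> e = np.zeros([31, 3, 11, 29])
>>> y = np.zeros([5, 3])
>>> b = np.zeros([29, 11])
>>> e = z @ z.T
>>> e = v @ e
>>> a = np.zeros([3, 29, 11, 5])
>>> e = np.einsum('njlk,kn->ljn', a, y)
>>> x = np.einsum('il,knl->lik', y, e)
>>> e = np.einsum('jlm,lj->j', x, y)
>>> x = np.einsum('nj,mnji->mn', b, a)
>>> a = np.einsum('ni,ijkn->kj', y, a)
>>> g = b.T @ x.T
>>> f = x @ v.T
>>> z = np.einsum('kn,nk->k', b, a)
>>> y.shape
(5, 3)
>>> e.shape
(3,)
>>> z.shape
(29,)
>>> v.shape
(31, 29)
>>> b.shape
(29, 11)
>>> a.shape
(11, 29)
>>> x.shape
(3, 29)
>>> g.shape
(11, 3)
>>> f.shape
(3, 31)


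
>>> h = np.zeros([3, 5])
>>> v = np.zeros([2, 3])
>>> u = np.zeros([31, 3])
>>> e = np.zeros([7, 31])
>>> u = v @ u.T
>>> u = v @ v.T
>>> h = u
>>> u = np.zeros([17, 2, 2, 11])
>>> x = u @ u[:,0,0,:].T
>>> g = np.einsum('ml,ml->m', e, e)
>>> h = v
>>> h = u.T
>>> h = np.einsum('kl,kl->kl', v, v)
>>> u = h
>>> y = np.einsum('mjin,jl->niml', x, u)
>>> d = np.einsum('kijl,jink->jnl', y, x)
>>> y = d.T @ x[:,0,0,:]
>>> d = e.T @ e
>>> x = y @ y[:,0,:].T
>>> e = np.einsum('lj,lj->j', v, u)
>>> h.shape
(2, 3)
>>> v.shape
(2, 3)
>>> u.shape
(2, 3)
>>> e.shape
(3,)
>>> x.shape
(3, 2, 3)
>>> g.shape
(7,)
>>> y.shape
(3, 2, 17)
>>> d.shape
(31, 31)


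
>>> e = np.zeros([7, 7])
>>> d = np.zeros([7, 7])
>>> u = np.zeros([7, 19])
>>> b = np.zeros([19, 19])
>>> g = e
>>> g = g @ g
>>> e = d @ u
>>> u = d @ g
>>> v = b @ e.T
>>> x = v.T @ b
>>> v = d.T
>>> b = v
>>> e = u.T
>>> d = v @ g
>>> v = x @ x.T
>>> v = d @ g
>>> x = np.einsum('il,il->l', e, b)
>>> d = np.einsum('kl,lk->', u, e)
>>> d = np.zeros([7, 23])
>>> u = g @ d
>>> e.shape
(7, 7)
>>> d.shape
(7, 23)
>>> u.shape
(7, 23)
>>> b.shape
(7, 7)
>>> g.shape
(7, 7)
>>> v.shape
(7, 7)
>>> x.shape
(7,)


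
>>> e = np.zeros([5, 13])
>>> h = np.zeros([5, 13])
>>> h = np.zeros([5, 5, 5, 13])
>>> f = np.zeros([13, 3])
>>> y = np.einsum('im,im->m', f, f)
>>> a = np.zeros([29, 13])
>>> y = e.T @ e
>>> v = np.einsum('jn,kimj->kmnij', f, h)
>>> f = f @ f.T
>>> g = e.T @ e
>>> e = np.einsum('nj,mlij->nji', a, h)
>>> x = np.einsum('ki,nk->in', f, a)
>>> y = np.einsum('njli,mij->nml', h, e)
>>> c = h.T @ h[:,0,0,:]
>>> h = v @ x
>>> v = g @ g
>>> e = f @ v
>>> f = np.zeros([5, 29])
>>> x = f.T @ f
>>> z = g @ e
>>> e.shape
(13, 13)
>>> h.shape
(5, 5, 3, 5, 29)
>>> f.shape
(5, 29)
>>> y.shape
(5, 29, 5)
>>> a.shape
(29, 13)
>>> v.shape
(13, 13)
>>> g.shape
(13, 13)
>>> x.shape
(29, 29)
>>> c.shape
(13, 5, 5, 13)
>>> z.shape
(13, 13)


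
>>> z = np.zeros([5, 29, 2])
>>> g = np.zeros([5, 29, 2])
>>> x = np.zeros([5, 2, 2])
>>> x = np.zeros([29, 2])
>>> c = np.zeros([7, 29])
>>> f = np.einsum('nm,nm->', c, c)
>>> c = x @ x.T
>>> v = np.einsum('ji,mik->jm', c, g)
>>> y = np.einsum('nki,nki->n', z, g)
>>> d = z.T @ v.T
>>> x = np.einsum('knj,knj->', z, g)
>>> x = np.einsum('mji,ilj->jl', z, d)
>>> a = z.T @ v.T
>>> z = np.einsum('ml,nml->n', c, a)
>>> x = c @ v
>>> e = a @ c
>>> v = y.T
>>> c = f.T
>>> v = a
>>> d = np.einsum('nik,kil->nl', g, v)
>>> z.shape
(2,)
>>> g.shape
(5, 29, 2)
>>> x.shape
(29, 5)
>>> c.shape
()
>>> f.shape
()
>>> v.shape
(2, 29, 29)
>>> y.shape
(5,)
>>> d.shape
(5, 29)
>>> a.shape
(2, 29, 29)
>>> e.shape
(2, 29, 29)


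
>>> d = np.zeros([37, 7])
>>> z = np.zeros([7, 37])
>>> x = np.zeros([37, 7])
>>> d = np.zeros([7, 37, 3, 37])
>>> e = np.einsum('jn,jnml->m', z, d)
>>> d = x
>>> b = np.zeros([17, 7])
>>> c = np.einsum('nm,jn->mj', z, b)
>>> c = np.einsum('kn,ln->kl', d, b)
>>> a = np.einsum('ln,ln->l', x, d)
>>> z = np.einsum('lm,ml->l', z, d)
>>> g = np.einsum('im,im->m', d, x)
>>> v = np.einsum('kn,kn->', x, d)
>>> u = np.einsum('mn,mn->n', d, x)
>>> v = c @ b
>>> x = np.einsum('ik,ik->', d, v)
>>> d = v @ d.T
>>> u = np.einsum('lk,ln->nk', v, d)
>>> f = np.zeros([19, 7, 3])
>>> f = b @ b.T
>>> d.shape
(37, 37)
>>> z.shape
(7,)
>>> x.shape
()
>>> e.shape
(3,)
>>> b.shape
(17, 7)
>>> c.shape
(37, 17)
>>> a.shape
(37,)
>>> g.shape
(7,)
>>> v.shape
(37, 7)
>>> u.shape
(37, 7)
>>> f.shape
(17, 17)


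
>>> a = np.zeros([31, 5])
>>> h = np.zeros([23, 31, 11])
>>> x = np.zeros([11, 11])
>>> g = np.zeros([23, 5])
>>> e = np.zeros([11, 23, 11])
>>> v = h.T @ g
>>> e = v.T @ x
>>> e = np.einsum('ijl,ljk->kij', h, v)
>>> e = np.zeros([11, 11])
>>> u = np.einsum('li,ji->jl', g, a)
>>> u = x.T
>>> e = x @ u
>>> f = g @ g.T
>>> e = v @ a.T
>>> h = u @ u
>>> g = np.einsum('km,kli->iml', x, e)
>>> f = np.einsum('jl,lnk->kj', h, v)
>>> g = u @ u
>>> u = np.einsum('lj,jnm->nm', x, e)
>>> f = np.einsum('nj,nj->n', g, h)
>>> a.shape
(31, 5)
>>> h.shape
(11, 11)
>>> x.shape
(11, 11)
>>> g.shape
(11, 11)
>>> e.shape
(11, 31, 31)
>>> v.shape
(11, 31, 5)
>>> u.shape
(31, 31)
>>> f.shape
(11,)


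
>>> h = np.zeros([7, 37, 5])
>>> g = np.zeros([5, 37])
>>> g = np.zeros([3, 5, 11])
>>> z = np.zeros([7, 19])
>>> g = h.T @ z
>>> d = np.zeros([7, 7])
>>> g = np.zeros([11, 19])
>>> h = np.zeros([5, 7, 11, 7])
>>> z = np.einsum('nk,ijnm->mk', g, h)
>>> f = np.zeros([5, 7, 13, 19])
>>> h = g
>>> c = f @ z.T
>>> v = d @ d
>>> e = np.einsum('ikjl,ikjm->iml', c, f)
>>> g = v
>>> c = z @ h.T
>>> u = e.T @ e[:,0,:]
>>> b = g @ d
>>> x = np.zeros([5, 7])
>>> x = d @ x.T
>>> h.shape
(11, 19)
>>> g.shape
(7, 7)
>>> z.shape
(7, 19)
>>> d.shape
(7, 7)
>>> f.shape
(5, 7, 13, 19)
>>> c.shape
(7, 11)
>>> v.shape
(7, 7)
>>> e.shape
(5, 19, 7)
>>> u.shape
(7, 19, 7)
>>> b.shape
(7, 7)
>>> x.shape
(7, 5)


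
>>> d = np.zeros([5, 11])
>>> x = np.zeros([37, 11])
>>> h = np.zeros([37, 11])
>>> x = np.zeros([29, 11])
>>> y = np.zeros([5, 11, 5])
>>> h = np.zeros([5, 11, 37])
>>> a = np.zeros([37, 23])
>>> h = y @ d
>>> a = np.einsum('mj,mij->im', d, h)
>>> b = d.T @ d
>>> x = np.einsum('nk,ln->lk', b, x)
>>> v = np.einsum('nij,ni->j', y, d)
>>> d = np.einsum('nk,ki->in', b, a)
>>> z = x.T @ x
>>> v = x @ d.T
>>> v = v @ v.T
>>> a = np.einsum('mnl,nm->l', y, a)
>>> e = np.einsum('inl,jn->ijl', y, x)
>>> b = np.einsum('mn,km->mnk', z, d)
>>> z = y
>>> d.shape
(5, 11)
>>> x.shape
(29, 11)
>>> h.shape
(5, 11, 11)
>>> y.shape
(5, 11, 5)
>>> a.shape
(5,)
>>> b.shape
(11, 11, 5)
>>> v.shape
(29, 29)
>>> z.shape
(5, 11, 5)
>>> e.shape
(5, 29, 5)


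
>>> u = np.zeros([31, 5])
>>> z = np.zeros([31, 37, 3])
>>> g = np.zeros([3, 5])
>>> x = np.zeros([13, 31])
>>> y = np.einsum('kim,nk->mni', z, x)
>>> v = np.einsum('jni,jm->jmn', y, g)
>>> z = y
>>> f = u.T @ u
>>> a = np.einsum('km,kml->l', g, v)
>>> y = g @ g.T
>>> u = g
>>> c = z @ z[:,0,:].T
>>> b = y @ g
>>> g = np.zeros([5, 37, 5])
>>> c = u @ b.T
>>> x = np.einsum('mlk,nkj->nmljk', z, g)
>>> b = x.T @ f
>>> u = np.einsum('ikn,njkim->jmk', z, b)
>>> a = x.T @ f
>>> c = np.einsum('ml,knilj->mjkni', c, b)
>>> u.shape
(5, 5, 13)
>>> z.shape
(3, 13, 37)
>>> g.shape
(5, 37, 5)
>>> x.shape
(5, 3, 13, 5, 37)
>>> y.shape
(3, 3)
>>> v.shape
(3, 5, 13)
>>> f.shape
(5, 5)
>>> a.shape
(37, 5, 13, 3, 5)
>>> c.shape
(3, 5, 37, 5, 13)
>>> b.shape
(37, 5, 13, 3, 5)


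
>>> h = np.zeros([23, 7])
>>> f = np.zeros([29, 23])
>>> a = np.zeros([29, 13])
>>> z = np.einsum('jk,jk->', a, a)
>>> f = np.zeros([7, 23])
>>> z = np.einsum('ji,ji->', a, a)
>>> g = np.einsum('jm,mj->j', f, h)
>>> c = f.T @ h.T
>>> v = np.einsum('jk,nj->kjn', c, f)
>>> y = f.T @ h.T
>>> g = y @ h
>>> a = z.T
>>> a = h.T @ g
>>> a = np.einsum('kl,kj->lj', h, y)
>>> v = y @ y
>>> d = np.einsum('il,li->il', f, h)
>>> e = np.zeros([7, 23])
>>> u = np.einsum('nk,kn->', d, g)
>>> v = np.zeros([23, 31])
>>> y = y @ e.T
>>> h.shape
(23, 7)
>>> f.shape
(7, 23)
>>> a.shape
(7, 23)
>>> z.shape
()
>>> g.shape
(23, 7)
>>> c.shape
(23, 23)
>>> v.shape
(23, 31)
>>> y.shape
(23, 7)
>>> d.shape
(7, 23)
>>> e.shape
(7, 23)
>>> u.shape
()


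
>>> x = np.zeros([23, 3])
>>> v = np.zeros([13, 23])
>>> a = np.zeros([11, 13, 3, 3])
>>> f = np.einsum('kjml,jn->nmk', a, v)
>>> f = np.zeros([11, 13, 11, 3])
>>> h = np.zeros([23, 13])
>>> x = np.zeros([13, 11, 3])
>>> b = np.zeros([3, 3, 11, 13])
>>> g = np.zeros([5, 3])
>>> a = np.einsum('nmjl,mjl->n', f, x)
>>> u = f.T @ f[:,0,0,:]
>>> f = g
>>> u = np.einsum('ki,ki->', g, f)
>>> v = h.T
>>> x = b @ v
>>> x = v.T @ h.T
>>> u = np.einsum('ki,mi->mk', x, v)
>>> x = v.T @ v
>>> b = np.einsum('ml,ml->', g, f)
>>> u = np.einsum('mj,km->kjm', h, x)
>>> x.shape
(23, 23)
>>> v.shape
(13, 23)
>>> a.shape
(11,)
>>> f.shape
(5, 3)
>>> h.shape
(23, 13)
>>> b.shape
()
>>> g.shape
(5, 3)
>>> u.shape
(23, 13, 23)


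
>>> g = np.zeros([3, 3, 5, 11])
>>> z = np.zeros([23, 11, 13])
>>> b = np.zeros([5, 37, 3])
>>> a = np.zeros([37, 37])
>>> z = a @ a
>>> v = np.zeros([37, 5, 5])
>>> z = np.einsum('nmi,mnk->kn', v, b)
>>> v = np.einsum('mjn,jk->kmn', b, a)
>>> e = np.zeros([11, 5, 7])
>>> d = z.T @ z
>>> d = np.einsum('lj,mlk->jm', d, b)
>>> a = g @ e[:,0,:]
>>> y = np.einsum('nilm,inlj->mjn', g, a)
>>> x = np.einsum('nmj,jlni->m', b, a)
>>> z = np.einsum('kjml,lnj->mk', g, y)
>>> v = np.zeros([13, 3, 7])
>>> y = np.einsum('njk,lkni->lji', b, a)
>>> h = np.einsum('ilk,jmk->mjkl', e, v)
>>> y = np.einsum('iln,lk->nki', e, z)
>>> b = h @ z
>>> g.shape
(3, 3, 5, 11)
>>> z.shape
(5, 3)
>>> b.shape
(3, 13, 7, 3)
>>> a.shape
(3, 3, 5, 7)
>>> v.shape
(13, 3, 7)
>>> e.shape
(11, 5, 7)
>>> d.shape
(37, 5)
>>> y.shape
(7, 3, 11)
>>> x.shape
(37,)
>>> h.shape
(3, 13, 7, 5)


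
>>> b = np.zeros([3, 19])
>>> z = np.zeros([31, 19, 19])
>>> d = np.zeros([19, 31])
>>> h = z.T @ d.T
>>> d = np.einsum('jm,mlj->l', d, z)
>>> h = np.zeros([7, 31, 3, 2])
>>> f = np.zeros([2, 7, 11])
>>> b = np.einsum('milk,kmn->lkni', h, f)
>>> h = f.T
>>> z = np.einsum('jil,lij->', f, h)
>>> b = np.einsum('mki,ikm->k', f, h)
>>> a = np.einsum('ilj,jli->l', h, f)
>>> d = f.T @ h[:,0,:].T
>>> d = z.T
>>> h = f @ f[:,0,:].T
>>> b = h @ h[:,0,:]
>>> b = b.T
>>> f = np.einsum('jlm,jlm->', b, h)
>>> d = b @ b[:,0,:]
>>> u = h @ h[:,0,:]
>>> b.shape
(2, 7, 2)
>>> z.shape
()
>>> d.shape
(2, 7, 2)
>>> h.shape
(2, 7, 2)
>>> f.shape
()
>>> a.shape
(7,)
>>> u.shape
(2, 7, 2)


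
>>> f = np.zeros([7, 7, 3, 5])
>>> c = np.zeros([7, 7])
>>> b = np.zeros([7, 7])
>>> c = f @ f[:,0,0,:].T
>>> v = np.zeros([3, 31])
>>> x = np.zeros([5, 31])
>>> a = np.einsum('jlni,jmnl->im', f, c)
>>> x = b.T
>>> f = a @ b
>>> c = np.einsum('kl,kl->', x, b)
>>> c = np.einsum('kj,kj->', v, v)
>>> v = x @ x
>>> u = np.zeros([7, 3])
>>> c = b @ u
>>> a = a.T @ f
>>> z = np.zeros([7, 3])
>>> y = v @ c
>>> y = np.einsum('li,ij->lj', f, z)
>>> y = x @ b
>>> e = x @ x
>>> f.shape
(5, 7)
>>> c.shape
(7, 3)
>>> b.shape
(7, 7)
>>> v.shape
(7, 7)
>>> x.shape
(7, 7)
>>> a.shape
(7, 7)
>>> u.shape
(7, 3)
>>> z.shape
(7, 3)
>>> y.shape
(7, 7)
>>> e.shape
(7, 7)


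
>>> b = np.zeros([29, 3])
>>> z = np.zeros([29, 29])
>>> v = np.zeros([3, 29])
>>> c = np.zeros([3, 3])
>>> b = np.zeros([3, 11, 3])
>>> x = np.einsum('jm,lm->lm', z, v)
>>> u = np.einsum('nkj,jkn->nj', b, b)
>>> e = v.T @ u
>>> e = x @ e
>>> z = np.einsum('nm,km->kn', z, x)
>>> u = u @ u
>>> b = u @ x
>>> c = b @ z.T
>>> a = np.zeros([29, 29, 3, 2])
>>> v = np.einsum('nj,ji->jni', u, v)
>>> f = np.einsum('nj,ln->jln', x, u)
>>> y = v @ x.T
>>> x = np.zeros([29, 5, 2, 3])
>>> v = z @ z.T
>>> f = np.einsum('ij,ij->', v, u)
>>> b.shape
(3, 29)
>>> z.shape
(3, 29)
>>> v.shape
(3, 3)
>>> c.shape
(3, 3)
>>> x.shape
(29, 5, 2, 3)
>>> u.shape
(3, 3)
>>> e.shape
(3, 3)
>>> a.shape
(29, 29, 3, 2)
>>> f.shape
()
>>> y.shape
(3, 3, 3)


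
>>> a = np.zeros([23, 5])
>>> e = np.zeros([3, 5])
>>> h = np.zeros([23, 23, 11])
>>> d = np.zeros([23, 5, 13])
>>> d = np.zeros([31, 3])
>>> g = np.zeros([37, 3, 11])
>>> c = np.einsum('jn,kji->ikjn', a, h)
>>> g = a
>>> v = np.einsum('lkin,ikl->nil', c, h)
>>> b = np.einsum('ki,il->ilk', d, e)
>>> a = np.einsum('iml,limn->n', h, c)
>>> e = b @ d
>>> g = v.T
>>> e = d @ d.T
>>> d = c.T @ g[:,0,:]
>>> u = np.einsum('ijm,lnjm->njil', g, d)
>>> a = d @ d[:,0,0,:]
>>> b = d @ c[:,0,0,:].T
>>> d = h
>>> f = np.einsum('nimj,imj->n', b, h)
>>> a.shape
(5, 23, 23, 5)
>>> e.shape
(31, 31)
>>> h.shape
(23, 23, 11)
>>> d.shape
(23, 23, 11)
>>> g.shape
(11, 23, 5)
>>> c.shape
(11, 23, 23, 5)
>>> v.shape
(5, 23, 11)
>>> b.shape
(5, 23, 23, 11)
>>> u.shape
(23, 23, 11, 5)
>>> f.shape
(5,)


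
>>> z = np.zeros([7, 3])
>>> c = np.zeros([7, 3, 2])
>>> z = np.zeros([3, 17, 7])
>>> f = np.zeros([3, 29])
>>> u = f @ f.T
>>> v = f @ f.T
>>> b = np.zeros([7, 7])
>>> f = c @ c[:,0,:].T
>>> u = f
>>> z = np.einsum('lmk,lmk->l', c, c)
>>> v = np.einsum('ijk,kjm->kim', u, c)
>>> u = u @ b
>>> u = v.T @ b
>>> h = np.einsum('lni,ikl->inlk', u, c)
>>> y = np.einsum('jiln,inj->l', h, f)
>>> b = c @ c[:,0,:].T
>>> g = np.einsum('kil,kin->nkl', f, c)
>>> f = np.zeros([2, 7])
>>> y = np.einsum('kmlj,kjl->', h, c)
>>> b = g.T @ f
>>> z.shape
(7,)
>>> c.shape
(7, 3, 2)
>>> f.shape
(2, 7)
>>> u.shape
(2, 7, 7)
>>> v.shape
(7, 7, 2)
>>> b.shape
(7, 7, 7)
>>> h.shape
(7, 7, 2, 3)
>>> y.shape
()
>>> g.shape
(2, 7, 7)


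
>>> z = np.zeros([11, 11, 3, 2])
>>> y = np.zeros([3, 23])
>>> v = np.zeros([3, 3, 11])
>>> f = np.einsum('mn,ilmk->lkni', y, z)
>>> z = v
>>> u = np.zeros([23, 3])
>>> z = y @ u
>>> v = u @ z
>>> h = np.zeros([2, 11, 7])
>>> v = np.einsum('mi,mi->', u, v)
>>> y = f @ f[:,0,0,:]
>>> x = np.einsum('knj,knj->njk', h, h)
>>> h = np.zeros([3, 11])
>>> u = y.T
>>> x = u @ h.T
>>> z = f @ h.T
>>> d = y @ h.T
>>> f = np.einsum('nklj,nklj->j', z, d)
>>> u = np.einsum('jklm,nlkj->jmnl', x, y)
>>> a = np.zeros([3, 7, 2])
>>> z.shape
(11, 2, 23, 3)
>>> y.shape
(11, 2, 23, 11)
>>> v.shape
()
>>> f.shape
(3,)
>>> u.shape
(11, 3, 11, 2)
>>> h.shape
(3, 11)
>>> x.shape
(11, 23, 2, 3)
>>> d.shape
(11, 2, 23, 3)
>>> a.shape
(3, 7, 2)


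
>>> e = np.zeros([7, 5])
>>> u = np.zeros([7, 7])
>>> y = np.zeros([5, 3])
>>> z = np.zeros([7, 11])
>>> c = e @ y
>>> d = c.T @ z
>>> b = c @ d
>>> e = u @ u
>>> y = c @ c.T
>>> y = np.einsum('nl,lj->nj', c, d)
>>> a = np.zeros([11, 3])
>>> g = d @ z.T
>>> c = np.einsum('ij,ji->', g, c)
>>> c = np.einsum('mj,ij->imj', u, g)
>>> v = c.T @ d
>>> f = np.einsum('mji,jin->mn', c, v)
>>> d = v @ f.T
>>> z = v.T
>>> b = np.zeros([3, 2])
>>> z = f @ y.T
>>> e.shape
(7, 7)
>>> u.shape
(7, 7)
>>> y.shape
(7, 11)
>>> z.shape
(3, 7)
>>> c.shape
(3, 7, 7)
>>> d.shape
(7, 7, 3)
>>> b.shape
(3, 2)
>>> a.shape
(11, 3)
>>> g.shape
(3, 7)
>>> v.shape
(7, 7, 11)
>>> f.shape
(3, 11)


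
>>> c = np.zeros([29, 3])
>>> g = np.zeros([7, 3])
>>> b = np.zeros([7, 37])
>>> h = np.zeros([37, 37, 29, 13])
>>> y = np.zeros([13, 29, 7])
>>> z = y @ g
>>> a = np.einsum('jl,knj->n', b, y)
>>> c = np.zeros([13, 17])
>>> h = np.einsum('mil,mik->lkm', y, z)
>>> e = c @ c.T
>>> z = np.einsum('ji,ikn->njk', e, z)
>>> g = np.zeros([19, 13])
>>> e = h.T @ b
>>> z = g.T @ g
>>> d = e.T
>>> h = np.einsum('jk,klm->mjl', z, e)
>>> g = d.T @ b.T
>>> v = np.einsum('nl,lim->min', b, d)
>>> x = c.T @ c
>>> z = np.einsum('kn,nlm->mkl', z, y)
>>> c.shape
(13, 17)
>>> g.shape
(13, 3, 7)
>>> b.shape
(7, 37)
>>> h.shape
(37, 13, 3)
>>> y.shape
(13, 29, 7)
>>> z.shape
(7, 13, 29)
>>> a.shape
(29,)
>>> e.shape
(13, 3, 37)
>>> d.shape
(37, 3, 13)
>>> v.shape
(13, 3, 7)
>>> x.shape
(17, 17)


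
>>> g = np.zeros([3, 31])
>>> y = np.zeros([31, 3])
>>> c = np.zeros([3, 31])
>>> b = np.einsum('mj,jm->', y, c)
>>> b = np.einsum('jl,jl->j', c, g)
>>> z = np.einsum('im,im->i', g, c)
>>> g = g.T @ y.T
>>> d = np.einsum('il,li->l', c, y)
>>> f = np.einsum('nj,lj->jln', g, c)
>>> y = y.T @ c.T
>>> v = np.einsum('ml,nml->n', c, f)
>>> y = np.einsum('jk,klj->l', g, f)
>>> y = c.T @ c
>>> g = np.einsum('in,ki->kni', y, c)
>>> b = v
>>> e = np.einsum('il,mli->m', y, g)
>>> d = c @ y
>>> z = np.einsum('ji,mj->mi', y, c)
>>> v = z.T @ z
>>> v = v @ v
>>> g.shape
(3, 31, 31)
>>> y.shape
(31, 31)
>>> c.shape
(3, 31)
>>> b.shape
(31,)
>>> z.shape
(3, 31)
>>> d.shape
(3, 31)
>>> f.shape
(31, 3, 31)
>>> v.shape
(31, 31)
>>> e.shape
(3,)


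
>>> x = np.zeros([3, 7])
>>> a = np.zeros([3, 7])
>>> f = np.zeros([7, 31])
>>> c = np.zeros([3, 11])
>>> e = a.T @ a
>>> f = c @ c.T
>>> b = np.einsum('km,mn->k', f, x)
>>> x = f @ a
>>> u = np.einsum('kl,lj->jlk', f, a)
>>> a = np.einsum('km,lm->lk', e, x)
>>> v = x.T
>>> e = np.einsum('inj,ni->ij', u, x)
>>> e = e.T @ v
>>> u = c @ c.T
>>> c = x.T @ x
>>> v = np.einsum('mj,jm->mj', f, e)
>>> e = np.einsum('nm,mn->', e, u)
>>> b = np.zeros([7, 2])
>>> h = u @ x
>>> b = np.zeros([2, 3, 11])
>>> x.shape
(3, 7)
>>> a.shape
(3, 7)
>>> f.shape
(3, 3)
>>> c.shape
(7, 7)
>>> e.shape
()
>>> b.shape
(2, 3, 11)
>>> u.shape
(3, 3)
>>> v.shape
(3, 3)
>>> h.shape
(3, 7)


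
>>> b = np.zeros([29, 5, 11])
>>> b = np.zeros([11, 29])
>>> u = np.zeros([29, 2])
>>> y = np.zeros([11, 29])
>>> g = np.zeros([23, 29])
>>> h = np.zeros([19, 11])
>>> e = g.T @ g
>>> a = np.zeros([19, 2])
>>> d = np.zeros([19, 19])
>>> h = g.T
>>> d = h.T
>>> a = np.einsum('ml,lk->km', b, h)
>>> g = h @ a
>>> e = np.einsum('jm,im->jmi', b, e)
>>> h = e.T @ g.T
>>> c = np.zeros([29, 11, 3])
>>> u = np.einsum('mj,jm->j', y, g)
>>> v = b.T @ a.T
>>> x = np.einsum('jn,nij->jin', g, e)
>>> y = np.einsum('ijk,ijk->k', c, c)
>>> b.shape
(11, 29)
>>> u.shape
(29,)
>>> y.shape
(3,)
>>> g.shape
(29, 11)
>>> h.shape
(29, 29, 29)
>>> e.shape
(11, 29, 29)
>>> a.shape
(23, 11)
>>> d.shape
(23, 29)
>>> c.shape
(29, 11, 3)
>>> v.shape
(29, 23)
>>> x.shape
(29, 29, 11)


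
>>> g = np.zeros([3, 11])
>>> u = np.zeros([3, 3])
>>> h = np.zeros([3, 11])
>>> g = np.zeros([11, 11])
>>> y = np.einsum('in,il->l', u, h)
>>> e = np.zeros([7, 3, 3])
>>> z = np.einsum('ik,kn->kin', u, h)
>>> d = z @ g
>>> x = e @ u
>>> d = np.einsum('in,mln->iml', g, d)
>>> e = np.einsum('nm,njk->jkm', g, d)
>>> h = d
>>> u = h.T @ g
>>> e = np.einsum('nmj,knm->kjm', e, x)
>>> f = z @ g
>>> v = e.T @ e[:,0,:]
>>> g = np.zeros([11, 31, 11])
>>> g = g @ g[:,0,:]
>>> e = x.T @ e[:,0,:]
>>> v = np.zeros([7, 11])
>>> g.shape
(11, 31, 11)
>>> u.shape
(3, 3, 11)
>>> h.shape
(11, 3, 3)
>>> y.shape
(11,)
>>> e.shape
(3, 3, 3)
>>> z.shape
(3, 3, 11)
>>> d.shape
(11, 3, 3)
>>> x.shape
(7, 3, 3)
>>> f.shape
(3, 3, 11)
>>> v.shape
(7, 11)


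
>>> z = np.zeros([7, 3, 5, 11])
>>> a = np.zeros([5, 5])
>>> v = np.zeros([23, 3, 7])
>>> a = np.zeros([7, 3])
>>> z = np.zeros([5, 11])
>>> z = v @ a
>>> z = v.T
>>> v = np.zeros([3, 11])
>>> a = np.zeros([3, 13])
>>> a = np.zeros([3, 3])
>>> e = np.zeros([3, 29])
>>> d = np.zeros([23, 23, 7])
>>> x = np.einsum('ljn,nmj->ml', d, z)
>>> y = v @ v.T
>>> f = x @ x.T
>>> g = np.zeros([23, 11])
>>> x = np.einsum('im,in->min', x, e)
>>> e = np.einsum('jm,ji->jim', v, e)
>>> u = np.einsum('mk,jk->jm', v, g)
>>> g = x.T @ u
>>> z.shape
(7, 3, 23)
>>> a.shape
(3, 3)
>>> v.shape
(3, 11)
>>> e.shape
(3, 29, 11)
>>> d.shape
(23, 23, 7)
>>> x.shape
(23, 3, 29)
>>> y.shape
(3, 3)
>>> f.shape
(3, 3)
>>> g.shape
(29, 3, 3)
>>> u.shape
(23, 3)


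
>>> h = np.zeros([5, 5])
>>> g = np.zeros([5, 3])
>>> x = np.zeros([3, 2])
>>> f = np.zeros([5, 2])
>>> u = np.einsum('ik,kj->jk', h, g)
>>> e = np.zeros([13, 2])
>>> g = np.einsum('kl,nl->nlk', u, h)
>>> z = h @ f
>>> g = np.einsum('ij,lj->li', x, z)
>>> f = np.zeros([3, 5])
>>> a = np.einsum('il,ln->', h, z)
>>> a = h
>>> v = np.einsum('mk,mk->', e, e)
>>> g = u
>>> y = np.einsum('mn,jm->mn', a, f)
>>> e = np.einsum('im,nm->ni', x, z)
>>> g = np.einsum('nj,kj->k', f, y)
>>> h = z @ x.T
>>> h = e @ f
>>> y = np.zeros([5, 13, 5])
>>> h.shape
(5, 5)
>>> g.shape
(5,)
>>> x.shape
(3, 2)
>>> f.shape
(3, 5)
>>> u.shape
(3, 5)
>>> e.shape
(5, 3)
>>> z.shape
(5, 2)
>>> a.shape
(5, 5)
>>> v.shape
()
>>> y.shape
(5, 13, 5)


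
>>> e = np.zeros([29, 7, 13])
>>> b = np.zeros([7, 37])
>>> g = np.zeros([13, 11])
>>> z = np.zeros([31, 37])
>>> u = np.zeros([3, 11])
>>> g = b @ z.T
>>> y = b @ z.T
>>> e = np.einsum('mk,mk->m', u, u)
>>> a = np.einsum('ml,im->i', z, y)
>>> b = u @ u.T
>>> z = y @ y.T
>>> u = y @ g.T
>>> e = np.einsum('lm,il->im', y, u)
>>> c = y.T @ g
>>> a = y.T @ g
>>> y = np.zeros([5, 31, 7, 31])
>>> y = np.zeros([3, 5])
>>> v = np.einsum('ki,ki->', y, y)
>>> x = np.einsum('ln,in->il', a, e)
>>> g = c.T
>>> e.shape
(7, 31)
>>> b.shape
(3, 3)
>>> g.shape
(31, 31)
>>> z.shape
(7, 7)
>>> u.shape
(7, 7)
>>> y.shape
(3, 5)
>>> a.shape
(31, 31)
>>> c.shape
(31, 31)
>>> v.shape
()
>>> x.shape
(7, 31)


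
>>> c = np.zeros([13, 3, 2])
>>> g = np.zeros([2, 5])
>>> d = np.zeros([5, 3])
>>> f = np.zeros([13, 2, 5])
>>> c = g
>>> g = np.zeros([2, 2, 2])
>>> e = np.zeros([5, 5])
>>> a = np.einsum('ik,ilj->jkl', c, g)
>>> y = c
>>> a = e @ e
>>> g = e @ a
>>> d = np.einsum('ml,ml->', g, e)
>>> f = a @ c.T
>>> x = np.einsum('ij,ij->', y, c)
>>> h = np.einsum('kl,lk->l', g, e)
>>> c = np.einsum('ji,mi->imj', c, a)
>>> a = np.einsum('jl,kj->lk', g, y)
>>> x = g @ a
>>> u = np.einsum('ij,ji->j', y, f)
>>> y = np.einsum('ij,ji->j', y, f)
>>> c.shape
(5, 5, 2)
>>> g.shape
(5, 5)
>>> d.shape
()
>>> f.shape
(5, 2)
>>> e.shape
(5, 5)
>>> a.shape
(5, 2)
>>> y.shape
(5,)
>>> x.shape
(5, 2)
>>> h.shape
(5,)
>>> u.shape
(5,)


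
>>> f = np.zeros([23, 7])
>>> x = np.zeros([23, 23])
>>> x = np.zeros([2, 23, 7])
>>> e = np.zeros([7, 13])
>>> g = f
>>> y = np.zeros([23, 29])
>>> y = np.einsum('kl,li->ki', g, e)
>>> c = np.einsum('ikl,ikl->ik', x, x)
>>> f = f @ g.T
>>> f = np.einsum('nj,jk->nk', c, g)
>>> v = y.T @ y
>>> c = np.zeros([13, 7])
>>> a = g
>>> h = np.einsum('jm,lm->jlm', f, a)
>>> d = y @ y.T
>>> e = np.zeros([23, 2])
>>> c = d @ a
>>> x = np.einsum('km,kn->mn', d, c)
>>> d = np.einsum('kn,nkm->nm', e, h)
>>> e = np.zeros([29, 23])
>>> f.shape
(2, 7)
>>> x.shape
(23, 7)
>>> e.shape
(29, 23)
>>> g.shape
(23, 7)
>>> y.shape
(23, 13)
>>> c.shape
(23, 7)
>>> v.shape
(13, 13)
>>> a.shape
(23, 7)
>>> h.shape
(2, 23, 7)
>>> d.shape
(2, 7)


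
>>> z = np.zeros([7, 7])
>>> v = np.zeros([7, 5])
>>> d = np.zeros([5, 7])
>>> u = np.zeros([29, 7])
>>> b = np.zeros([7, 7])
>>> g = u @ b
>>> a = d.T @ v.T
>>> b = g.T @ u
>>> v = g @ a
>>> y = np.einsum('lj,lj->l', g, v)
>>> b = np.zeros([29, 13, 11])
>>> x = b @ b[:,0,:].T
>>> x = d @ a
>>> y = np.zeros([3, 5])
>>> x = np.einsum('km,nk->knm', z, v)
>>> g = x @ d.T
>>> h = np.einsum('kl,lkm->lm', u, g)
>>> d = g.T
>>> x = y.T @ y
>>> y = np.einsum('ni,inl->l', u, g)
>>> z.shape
(7, 7)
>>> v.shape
(29, 7)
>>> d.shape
(5, 29, 7)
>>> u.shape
(29, 7)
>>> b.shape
(29, 13, 11)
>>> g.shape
(7, 29, 5)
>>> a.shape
(7, 7)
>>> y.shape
(5,)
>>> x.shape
(5, 5)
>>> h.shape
(7, 5)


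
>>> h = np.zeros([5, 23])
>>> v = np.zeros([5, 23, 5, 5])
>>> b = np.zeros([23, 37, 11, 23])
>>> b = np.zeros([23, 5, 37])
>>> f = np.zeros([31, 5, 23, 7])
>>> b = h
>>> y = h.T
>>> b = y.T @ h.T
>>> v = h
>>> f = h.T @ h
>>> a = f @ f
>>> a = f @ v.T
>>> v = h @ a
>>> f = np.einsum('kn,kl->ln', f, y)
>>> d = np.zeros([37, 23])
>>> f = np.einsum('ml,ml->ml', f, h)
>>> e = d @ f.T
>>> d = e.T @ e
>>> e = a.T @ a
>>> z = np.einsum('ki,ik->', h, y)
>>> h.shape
(5, 23)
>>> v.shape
(5, 5)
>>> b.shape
(5, 5)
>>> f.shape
(5, 23)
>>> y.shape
(23, 5)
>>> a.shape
(23, 5)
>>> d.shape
(5, 5)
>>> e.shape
(5, 5)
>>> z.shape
()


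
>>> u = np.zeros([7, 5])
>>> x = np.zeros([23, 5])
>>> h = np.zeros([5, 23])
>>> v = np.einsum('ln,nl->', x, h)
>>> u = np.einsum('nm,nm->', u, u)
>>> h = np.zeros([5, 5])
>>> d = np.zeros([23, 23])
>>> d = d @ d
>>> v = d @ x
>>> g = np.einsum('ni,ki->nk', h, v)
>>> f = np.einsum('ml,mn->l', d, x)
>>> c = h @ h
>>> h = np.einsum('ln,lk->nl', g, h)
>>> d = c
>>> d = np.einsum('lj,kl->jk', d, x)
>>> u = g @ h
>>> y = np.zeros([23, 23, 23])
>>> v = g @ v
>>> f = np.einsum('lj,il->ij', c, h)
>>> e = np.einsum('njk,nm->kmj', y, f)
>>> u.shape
(5, 5)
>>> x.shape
(23, 5)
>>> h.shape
(23, 5)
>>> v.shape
(5, 5)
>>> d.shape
(5, 23)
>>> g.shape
(5, 23)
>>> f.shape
(23, 5)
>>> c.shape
(5, 5)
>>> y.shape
(23, 23, 23)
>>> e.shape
(23, 5, 23)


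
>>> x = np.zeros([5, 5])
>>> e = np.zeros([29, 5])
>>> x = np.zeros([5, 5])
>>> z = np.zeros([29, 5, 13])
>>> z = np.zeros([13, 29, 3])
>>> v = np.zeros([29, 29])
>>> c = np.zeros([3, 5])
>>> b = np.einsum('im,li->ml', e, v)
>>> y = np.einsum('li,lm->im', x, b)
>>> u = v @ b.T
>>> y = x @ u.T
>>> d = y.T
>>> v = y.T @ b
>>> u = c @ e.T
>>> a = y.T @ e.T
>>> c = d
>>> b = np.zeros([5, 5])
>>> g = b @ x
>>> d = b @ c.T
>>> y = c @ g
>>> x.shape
(5, 5)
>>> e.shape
(29, 5)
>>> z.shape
(13, 29, 3)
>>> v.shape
(29, 29)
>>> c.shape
(29, 5)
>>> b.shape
(5, 5)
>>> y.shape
(29, 5)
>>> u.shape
(3, 29)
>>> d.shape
(5, 29)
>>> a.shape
(29, 29)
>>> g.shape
(5, 5)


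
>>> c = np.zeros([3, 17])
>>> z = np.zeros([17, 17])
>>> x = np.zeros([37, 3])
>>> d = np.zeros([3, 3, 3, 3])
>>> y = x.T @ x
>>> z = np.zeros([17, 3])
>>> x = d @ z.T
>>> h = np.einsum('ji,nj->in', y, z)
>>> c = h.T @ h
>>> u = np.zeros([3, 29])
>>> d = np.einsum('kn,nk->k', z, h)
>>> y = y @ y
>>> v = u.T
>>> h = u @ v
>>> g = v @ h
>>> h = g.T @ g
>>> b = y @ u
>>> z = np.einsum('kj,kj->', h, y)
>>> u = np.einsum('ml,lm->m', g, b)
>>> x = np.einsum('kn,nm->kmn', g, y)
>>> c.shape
(17, 17)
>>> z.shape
()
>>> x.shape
(29, 3, 3)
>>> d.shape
(17,)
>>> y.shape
(3, 3)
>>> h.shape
(3, 3)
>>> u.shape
(29,)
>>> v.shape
(29, 3)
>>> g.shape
(29, 3)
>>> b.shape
(3, 29)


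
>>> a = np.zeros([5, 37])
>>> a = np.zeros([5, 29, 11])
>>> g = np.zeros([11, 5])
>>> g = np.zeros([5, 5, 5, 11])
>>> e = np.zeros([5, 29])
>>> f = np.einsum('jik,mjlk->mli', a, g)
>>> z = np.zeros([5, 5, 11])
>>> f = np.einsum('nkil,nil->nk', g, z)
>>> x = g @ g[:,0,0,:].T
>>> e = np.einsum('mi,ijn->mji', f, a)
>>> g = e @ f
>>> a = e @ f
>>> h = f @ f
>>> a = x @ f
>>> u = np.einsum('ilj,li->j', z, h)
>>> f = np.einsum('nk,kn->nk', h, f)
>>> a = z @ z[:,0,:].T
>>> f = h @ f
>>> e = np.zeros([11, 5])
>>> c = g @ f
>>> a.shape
(5, 5, 5)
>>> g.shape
(5, 29, 5)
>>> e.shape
(11, 5)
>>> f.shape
(5, 5)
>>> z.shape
(5, 5, 11)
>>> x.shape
(5, 5, 5, 5)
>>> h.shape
(5, 5)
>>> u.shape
(11,)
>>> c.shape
(5, 29, 5)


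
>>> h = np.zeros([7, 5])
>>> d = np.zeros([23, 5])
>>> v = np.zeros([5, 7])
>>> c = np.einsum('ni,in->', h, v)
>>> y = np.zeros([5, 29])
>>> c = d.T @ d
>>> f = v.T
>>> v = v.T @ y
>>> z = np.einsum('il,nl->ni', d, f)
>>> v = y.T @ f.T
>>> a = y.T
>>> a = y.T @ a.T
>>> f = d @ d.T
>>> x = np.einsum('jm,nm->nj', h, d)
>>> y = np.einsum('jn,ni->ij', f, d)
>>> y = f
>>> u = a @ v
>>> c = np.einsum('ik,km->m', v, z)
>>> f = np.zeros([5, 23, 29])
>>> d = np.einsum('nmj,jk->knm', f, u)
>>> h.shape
(7, 5)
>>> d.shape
(7, 5, 23)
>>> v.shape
(29, 7)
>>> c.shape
(23,)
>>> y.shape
(23, 23)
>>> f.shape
(5, 23, 29)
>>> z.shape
(7, 23)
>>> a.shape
(29, 29)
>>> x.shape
(23, 7)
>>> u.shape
(29, 7)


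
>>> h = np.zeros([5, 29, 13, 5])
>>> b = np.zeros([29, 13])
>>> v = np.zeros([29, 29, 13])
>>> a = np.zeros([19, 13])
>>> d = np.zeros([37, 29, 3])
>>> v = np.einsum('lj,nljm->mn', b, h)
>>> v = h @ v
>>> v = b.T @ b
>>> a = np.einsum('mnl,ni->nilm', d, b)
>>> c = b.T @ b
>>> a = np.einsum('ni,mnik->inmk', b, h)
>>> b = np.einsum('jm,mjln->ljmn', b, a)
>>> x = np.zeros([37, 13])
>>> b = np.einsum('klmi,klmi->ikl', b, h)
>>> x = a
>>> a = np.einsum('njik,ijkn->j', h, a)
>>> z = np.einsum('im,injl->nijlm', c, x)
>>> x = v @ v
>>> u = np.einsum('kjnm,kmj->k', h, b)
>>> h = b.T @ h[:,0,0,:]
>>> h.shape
(29, 5, 5)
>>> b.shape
(5, 5, 29)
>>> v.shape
(13, 13)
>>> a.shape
(29,)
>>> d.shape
(37, 29, 3)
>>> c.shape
(13, 13)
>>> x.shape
(13, 13)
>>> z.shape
(29, 13, 5, 5, 13)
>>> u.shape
(5,)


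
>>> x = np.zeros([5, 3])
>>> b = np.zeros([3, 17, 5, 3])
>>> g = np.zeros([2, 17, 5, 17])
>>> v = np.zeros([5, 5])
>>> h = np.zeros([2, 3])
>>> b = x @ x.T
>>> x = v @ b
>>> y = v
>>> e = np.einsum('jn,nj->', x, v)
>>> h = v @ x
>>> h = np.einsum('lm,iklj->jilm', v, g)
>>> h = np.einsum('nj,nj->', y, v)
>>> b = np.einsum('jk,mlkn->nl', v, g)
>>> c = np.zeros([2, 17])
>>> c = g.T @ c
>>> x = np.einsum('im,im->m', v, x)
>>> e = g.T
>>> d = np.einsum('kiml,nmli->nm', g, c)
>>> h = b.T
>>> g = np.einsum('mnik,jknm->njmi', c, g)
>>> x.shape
(5,)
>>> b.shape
(17, 17)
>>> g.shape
(5, 2, 17, 17)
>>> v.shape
(5, 5)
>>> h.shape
(17, 17)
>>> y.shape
(5, 5)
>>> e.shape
(17, 5, 17, 2)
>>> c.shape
(17, 5, 17, 17)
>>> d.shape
(17, 5)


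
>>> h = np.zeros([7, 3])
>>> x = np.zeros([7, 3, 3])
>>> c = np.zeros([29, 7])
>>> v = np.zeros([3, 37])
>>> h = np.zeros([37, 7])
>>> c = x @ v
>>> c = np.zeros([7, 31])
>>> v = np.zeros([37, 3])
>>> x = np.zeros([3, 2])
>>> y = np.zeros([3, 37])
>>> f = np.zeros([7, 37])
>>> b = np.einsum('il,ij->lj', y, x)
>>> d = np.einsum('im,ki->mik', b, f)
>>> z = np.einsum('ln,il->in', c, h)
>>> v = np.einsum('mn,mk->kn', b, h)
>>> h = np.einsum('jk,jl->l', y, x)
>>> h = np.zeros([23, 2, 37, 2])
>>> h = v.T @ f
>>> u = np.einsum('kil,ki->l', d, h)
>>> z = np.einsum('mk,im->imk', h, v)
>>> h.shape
(2, 37)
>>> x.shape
(3, 2)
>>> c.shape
(7, 31)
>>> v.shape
(7, 2)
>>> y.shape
(3, 37)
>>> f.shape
(7, 37)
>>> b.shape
(37, 2)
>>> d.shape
(2, 37, 7)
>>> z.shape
(7, 2, 37)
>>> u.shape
(7,)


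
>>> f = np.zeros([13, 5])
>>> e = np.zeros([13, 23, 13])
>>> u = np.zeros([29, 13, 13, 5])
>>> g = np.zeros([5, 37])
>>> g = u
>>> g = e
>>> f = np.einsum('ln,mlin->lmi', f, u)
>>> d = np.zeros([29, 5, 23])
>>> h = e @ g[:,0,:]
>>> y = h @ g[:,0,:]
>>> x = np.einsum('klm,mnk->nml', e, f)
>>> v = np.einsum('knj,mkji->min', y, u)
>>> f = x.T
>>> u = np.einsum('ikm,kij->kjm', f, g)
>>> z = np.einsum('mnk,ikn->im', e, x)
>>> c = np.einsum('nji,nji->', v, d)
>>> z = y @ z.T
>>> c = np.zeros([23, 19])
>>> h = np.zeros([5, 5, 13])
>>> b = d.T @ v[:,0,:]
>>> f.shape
(23, 13, 29)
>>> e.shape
(13, 23, 13)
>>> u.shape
(13, 13, 29)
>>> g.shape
(13, 23, 13)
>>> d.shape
(29, 5, 23)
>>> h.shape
(5, 5, 13)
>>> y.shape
(13, 23, 13)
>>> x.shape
(29, 13, 23)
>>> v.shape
(29, 5, 23)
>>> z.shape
(13, 23, 29)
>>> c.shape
(23, 19)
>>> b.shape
(23, 5, 23)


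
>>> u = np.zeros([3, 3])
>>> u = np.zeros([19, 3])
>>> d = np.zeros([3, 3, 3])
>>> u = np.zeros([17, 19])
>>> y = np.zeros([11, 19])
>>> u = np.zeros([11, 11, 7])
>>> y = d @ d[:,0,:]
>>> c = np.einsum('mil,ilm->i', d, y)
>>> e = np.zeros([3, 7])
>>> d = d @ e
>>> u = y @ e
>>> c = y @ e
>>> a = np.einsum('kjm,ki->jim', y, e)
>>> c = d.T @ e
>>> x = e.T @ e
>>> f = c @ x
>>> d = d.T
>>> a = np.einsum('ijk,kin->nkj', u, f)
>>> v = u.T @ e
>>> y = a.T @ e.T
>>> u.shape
(3, 3, 7)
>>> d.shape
(7, 3, 3)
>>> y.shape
(3, 7, 3)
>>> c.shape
(7, 3, 7)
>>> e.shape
(3, 7)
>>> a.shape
(7, 7, 3)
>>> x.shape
(7, 7)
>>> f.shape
(7, 3, 7)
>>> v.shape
(7, 3, 7)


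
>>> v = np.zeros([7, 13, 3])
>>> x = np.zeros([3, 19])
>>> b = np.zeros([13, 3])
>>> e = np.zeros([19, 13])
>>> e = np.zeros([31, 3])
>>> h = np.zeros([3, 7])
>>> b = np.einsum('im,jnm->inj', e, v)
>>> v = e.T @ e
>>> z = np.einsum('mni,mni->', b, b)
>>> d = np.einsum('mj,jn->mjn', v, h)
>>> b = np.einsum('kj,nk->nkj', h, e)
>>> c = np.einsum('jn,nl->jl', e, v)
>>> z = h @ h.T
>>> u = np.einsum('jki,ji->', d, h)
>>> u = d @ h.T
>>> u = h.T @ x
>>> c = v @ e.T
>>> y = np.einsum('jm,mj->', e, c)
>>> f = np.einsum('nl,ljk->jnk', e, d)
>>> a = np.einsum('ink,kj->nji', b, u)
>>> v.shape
(3, 3)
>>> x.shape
(3, 19)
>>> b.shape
(31, 3, 7)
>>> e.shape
(31, 3)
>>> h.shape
(3, 7)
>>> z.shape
(3, 3)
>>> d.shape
(3, 3, 7)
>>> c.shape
(3, 31)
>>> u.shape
(7, 19)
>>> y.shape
()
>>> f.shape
(3, 31, 7)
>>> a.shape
(3, 19, 31)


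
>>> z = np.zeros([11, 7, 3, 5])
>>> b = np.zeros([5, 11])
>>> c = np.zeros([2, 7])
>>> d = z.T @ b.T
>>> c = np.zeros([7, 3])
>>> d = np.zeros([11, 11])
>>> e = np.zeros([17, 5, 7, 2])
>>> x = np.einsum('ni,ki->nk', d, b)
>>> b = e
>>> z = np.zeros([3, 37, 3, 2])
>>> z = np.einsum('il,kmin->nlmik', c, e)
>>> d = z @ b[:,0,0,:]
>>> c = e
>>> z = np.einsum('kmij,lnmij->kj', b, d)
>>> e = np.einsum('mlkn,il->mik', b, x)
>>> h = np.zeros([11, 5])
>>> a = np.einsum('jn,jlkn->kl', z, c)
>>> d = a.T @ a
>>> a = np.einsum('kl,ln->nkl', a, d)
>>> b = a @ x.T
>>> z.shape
(17, 2)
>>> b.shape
(5, 7, 11)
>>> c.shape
(17, 5, 7, 2)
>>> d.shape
(5, 5)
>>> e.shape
(17, 11, 7)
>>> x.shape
(11, 5)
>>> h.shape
(11, 5)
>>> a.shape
(5, 7, 5)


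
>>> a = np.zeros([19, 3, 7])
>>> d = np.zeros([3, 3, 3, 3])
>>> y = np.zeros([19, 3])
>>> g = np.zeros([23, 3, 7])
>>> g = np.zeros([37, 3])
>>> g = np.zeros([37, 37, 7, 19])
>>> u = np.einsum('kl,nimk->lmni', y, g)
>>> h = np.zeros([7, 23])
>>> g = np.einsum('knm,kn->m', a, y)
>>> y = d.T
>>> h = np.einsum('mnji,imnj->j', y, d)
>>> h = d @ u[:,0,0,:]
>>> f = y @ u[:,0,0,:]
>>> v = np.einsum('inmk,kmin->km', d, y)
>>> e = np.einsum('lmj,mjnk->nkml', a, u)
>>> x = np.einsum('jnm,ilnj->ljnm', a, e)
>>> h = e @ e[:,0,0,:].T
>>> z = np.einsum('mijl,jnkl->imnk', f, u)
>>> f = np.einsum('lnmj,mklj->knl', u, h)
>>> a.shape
(19, 3, 7)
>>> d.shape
(3, 3, 3, 3)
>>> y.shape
(3, 3, 3, 3)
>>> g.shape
(7,)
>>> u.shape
(3, 7, 37, 37)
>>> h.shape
(37, 37, 3, 37)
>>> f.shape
(37, 7, 3)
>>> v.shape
(3, 3)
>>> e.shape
(37, 37, 3, 19)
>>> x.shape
(37, 19, 3, 7)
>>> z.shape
(3, 3, 7, 37)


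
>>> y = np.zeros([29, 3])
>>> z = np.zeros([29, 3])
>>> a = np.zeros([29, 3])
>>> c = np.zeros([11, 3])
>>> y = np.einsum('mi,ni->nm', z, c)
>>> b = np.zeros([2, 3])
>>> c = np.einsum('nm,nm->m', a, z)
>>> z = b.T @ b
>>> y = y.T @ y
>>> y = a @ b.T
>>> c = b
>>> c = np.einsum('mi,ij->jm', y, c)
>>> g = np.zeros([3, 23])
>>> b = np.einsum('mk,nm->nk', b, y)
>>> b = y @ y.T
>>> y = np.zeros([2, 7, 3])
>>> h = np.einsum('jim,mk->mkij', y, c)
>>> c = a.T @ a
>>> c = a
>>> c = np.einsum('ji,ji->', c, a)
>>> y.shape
(2, 7, 3)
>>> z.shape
(3, 3)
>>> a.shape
(29, 3)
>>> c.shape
()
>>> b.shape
(29, 29)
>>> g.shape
(3, 23)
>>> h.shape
(3, 29, 7, 2)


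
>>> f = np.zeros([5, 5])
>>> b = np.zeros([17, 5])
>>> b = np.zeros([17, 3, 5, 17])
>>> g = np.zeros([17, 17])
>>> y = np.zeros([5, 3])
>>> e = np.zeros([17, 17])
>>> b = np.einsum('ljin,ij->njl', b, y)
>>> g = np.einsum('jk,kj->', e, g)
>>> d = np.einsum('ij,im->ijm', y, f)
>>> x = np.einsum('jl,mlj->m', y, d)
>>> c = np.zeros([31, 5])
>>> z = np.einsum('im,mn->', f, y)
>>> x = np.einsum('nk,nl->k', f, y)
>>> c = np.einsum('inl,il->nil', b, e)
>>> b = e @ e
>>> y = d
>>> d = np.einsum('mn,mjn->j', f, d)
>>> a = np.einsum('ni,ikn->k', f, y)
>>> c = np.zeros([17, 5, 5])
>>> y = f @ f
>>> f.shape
(5, 5)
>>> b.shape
(17, 17)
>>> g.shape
()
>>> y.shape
(5, 5)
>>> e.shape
(17, 17)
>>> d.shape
(3,)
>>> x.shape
(5,)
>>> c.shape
(17, 5, 5)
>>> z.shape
()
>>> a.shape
(3,)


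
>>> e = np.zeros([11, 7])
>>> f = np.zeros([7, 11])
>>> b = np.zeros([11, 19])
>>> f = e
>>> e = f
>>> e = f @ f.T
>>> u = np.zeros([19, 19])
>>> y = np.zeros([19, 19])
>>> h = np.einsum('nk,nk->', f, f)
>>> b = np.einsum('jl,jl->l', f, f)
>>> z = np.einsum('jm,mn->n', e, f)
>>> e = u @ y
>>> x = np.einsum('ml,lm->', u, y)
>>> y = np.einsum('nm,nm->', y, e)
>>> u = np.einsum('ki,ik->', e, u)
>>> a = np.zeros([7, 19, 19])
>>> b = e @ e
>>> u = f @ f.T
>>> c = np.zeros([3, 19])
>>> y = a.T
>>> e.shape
(19, 19)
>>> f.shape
(11, 7)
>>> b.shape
(19, 19)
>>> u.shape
(11, 11)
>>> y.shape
(19, 19, 7)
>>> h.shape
()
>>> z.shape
(7,)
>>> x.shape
()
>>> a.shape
(7, 19, 19)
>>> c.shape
(3, 19)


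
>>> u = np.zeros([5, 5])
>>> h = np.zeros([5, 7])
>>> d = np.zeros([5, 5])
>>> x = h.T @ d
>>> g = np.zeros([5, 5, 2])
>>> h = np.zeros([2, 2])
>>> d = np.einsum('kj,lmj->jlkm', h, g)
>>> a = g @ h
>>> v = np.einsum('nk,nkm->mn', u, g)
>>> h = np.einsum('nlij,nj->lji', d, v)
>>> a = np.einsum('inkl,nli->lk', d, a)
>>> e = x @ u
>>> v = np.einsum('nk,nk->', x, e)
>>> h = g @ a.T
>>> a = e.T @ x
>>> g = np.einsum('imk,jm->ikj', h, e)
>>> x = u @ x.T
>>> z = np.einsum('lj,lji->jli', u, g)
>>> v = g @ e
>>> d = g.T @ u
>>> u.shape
(5, 5)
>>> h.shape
(5, 5, 5)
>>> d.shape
(7, 5, 5)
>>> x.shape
(5, 7)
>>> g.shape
(5, 5, 7)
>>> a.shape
(5, 5)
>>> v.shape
(5, 5, 5)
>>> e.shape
(7, 5)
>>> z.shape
(5, 5, 7)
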